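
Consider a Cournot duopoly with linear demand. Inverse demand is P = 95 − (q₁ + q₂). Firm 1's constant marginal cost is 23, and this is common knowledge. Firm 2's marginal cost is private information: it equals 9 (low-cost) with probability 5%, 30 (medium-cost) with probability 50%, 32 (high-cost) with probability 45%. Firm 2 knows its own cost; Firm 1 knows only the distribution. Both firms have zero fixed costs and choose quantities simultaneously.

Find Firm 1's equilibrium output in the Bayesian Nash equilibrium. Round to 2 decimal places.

26.28

Firm 2 with cost c maximizes (95 − (q₁+q₂) − c)·q₂, giving q₂(c) = (95 − c − q₁)/2.
E[c₂] = 0.05·9 + 0.5·30 + 0.45·32 = 29.85
Firm 1's FOC against E[q₂] yields q₁ = (95 − 2·23 + E[c₂])/3 = (95 − 46 + 29.85)/3 = 26.2833.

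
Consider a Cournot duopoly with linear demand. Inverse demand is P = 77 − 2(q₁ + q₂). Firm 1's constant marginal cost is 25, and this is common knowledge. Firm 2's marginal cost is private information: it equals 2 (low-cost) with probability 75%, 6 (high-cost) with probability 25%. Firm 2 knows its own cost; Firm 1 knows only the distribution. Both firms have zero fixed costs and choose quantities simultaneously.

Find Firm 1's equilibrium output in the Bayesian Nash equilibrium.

Type-c best response for Firm 2: q₂(c) = (77 − c)/4 − q₁/2.
Firm 1 maximizes expected profit; its first-order condition is 77 − 4q₁ − 2E[q₂] − 25 = 0.
Substituting E[q₂] and solving: E[c₂] = 3, so q₁ = (77 − 2·25 + 3)/6 = 5.

5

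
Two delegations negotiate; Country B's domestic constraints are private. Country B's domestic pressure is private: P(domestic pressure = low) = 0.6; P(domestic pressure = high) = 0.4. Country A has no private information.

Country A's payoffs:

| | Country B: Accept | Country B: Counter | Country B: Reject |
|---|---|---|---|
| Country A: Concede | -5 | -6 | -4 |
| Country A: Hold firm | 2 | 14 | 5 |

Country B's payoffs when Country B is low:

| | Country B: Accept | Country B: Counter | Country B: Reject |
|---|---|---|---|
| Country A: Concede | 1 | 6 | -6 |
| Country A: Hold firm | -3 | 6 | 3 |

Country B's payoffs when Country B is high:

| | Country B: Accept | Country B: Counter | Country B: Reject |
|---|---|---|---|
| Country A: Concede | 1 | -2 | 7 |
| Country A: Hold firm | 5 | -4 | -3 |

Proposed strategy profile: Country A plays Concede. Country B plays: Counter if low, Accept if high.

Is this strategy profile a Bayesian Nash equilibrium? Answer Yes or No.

No

Country A plays Concede: E[Concede] = 0.6·(-6) + 0.4·(-5) = -5.6; E[Hold firm] = 9.2. Not best-responding. ✗
Country B (domestic pressure low), facing Concede: Accept gives 1, Counter gives 6, Reject gives -6. Proposed Counter is best. ✓
Country B (domestic pressure high), facing Concede: Accept gives 1, Counter gives -2, Reject gives 7. Proposed Accept is not best — profitable deviation exists. ✗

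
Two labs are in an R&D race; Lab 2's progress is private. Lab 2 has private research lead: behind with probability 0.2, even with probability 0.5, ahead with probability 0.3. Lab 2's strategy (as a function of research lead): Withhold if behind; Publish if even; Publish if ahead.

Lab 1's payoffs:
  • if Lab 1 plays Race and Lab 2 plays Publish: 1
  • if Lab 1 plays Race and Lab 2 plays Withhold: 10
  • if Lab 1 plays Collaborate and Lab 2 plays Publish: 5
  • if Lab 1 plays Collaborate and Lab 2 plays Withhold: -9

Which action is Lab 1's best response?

Compute Lab 1's expected payoff for each action, taking the expectation over Lab 2's type.
E[Race] = 0.2·(10) + 0.5·(1) + 0.3·(1) = 2.8
E[Collaborate] = 0.2·(-9) + 0.5·(5) + 0.3·(5) = 2.2
Best response: Race (2.8 is the largest).

Race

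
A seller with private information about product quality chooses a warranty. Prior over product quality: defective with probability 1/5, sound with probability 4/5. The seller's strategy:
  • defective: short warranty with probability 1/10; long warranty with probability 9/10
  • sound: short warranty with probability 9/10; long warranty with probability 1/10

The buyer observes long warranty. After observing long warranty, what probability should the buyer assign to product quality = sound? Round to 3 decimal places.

P(long warranty) = (1/5)·(9/10) + (4/5)·(1/10) = 13/50
P(sound | long warranty) = ((4/5)·(1/10)) / (13/50) = (2/25) / (13/50) = 4/13

0.308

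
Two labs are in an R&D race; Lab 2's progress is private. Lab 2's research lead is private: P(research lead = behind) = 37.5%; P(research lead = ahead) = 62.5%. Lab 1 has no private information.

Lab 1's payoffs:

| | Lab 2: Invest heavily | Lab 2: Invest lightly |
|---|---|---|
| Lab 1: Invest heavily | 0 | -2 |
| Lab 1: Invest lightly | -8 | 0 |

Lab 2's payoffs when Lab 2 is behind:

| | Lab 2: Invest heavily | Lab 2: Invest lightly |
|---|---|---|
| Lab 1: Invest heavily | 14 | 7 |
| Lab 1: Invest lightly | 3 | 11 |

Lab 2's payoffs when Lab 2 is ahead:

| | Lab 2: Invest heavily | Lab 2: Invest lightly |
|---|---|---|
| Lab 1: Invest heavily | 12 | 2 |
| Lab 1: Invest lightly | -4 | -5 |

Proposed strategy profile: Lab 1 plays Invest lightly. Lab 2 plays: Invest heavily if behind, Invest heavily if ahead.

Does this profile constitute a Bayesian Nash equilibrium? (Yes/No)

No

Lab 1 plays Invest lightly: E[Invest lightly] = 0.375·(-8) + 0.625·(-8) = -8; E[Invest heavily] = 0. Not best-responding. ✗
Lab 2 (research lead behind), facing Invest lightly: Invest heavily gives 3, Invest lightly gives 11. Proposed Invest heavily is not best — profitable deviation exists. ✗
Lab 2 (research lead ahead), facing Invest lightly: Invest heavily gives -4, Invest lightly gives -5. Proposed Invest heavily is best. ✓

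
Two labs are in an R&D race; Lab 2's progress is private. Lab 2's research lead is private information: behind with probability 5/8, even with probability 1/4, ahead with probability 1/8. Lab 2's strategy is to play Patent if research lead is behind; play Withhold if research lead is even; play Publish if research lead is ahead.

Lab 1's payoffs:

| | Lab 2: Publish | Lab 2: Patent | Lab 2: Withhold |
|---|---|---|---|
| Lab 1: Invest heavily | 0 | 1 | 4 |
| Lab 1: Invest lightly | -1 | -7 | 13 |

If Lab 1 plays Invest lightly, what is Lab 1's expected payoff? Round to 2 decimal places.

-1.25

E[Invest lightly] = 5/8·(-7) + 1/4·13 + 1/8·(-1) = (-35/8) + 13/4 + (-1/8) = -5/4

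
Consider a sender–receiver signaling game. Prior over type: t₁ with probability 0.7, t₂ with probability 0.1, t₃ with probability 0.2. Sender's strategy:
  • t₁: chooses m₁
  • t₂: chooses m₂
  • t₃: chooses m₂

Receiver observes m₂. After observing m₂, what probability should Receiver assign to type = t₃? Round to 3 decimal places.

0.667

Apply Bayes' rule using the sender's strategy as the likelihood.
P(m₂) = 0.7·0 + 0.1·1 + 0.2·1 = 0.3
P(t₃ | m₂) = (0.2·1) / 0.3 = 0.2 / 0.3 = 0.666667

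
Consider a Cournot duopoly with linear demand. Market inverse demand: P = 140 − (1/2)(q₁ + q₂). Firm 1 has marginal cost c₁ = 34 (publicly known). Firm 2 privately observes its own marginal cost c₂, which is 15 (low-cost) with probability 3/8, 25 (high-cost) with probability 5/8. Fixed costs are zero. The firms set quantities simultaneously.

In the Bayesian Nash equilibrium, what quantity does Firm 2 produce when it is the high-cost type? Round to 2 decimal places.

83.92

Type-c best response for Firm 2: q₂(c) = (140 − c) − q₁/2.
Firm 1 maximizes expected profit; its first-order condition is 140 − q₁ − (1/2)E[q₂] − 34 = 0.
Substituting E[q₂] and solving: E[c₂] = 21.25, so q₁ = (140 − 2·34 + 21.25)/(3/2) = 62.1667.
q₂(high-cost) = (140 − 25 − (1/2)·62.1667) = 83.9167.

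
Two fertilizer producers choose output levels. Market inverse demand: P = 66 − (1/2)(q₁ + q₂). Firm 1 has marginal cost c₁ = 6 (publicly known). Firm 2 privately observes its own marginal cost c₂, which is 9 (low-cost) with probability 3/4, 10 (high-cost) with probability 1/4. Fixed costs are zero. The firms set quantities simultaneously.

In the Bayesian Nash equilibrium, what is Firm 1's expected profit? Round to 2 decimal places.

Type-c best response for Firm 2: q₂(c) = (66 − c) − q₁/2.
Firm 1 maximizes expected profit; its first-order condition is 66 − q₁ − (1/2)E[q₂] − 6 = 0.
Substituting E[q₂] and solving: E[c₂] = 9.25, so q₁ = (66 − 2·6 + 9.25)/(3/2) = 42.1667.
E[P] = 66 − (1/2)·(q₁ + E[q₂]) = 27.0833; Firm 1's expected profit = (E[P] − 6)·q₁ = (27.0833 − 6)·42.1667 = 889.014.

889.01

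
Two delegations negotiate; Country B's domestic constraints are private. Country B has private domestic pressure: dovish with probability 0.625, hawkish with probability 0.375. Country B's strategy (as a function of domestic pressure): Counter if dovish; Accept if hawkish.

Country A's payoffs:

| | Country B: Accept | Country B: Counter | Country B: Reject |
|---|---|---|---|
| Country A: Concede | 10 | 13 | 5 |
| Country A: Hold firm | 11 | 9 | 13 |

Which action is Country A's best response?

Compute Country A's expected payoff for each action, taking the expectation over Country B's type.
E[Concede] = 0.625·(13) + 0.375·(10) = 11.875
E[Hold firm] = 0.625·(9) + 0.375·(11) = 9.75
Best response: Concede (11.875 is the largest).

Concede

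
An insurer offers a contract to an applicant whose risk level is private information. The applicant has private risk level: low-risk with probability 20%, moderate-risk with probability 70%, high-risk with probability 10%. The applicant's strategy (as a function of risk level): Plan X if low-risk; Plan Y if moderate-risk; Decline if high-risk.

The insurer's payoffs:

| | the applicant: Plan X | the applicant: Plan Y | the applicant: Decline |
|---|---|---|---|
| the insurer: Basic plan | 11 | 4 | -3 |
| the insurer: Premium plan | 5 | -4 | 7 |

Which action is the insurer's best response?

Basic plan

E[Basic plan] = 0.2·(11) + 0.7·(4) + 0.1·(-3) = 4.7
E[Premium plan] = 0.2·(5) + 0.7·(-4) + 0.1·(7) = -1.1
Best response: Basic plan (4.7 is the largest).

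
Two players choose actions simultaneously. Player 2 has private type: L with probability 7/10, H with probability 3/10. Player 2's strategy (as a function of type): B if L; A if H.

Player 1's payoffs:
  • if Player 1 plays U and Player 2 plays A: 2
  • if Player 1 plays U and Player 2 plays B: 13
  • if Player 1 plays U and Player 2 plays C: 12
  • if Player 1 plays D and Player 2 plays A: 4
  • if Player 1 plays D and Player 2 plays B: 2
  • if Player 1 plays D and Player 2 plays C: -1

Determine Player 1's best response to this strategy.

U

Compute Player 1's expected payoff for each action, taking the expectation over Player 2's type.
E[U] = 7/10·(13) + 3/10·(2) = 97/10
E[D] = 7/10·(2) + 3/10·(4) = 13/5
Best response: U (97/10 is the largest).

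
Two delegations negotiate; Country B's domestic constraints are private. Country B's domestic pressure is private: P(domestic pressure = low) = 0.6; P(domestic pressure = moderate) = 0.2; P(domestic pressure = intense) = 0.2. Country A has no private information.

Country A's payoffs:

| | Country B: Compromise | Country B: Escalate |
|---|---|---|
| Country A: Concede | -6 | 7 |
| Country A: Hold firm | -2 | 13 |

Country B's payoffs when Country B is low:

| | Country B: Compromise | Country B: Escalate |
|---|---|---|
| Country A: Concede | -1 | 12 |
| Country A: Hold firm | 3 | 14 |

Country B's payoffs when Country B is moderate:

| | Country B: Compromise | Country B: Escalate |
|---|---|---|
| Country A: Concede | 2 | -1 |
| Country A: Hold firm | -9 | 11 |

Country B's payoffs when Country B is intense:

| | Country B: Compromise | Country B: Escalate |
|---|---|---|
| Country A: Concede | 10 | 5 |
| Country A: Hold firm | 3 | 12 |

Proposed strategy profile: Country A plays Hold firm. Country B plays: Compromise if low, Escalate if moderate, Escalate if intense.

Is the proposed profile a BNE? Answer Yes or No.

No

A profile is a BNE iff every type of every player is best-responding given beliefs about the other side.
Country A plays Hold firm: E[Hold firm] = 0.6·(-2) + 0.2·(13) + 0.2·(13) = 4; E[Concede] = -0.8. Best-responding. ✓
Country B (domestic pressure low), facing Hold firm: Compromise gives 3, Escalate gives 14. Proposed Compromise is not best — profitable deviation exists. ✗
Country B (domestic pressure moderate), facing Hold firm: Compromise gives -9, Escalate gives 11. Proposed Escalate is best. ✓
Country B (domestic pressure intense), facing Hold firm: Compromise gives 3, Escalate gives 12. Proposed Escalate is best. ✓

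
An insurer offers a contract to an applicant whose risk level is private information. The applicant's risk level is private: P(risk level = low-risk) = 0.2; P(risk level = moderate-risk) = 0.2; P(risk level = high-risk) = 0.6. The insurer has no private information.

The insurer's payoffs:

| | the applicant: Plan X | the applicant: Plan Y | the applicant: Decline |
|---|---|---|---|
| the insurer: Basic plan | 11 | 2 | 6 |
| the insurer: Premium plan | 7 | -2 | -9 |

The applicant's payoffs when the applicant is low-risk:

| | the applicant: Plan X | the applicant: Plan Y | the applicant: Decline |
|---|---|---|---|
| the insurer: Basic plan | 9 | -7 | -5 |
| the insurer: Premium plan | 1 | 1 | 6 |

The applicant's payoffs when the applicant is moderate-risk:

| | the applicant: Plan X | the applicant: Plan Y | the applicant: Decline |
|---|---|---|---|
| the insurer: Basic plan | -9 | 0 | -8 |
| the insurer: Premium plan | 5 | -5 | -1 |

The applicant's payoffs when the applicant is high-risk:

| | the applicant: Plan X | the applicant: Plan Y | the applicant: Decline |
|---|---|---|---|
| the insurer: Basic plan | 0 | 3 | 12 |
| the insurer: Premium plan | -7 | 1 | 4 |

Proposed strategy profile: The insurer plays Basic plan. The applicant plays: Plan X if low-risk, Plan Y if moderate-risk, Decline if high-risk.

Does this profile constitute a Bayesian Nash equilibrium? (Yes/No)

The insurer plays Basic plan: E[Basic plan] = 0.2·(11) + 0.2·(2) + 0.6·(6) = 6.2; E[Premium plan] = -4.4. Best-responding. ✓
The applicant (risk level low-risk), facing Basic plan: Plan X gives 9, Plan Y gives -7, Decline gives -5. Proposed Plan X is best. ✓
The applicant (risk level moderate-risk), facing Basic plan: Plan X gives -9, Plan Y gives 0, Decline gives -8. Proposed Plan Y is best. ✓
The applicant (risk level high-risk), facing Basic plan: Plan X gives 0, Plan Y gives 3, Decline gives 12. Proposed Decline is best. ✓

Yes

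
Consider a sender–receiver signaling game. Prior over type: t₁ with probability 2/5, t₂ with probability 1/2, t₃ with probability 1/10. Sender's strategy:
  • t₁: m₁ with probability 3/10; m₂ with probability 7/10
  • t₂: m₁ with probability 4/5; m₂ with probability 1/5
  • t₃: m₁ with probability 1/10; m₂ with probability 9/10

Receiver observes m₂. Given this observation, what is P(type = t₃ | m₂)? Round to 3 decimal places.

0.191

P(m₂) = (2/5)·(7/10) + (1/2)·(1/5) + (1/10)·(9/10) = 47/100
P(t₃ | m₂) = ((1/10)·(9/10)) / (47/100) = (9/100) / (47/100) = 9/47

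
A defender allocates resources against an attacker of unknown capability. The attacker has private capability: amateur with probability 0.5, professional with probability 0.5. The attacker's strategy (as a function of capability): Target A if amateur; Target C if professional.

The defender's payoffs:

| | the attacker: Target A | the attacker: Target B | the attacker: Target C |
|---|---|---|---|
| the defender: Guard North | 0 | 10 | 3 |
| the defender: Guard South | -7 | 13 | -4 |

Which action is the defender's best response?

Guard North

Compute the defender's expected payoff for each action, taking the expectation over the attacker's type.
E[Guard North] = 0.5·(0) + 0.5·(3) = 1.5
E[Guard South] = 0.5·(-7) + 0.5·(-4) = -5.5
Best response: Guard North (1.5 is the largest).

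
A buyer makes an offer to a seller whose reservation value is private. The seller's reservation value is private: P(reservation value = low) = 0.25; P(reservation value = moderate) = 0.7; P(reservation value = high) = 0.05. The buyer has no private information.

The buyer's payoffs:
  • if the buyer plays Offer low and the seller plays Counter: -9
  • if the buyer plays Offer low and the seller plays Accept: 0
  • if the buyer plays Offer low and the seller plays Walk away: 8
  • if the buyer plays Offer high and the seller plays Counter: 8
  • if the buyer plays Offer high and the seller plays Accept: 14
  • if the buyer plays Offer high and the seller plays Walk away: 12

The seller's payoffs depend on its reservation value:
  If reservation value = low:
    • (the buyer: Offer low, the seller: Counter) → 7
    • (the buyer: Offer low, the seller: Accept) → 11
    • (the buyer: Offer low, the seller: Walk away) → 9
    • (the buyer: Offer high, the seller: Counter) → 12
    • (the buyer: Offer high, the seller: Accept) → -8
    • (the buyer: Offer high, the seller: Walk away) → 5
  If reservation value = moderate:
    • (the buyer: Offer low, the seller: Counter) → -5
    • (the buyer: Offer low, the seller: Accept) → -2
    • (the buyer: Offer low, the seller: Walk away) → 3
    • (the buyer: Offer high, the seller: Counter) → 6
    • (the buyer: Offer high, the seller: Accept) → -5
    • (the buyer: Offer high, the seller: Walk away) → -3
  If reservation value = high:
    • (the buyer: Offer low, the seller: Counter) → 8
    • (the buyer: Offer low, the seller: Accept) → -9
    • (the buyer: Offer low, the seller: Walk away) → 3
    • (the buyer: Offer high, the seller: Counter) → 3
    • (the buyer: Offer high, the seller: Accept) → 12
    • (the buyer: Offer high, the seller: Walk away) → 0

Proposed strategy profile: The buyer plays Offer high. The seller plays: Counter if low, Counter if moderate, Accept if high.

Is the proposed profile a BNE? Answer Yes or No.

Yes

The buyer plays Offer high: E[Offer high] = 0.25·(8) + 0.7·(8) + 0.05·(14) = 8.3; E[Offer low] = -8.55. Best-responding. ✓
The seller (reservation value low), facing Offer high: Counter gives 12, Accept gives -8, Walk away gives 5. Proposed Counter is best. ✓
The seller (reservation value moderate), facing Offer high: Counter gives 6, Accept gives -5, Walk away gives -3. Proposed Counter is best. ✓
The seller (reservation value high), facing Offer high: Counter gives 3, Accept gives 12, Walk away gives 0. Proposed Accept is best. ✓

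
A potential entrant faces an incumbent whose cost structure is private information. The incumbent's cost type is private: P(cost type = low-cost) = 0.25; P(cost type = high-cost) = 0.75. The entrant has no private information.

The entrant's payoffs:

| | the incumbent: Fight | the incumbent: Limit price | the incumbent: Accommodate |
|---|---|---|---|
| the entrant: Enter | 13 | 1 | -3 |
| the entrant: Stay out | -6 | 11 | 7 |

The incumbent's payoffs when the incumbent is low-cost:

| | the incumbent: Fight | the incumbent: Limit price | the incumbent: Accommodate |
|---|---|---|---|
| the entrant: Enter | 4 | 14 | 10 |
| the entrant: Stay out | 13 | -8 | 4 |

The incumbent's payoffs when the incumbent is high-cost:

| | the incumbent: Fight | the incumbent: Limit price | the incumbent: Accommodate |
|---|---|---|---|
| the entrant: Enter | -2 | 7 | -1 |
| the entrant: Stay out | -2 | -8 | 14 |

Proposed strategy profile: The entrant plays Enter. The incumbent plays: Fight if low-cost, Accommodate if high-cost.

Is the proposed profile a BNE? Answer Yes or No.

A profile is a BNE iff every type of every player is best-responding given beliefs about the other side.
The entrant plays Enter: E[Enter] = 0.25·(13) + 0.75·(-3) = 1; E[Stay out] = 3.75. Not best-responding. ✗
The incumbent (cost type low-cost), facing Enter: Fight gives 4, Limit price gives 14, Accommodate gives 10. Proposed Fight is not best — profitable deviation exists. ✗
The incumbent (cost type high-cost), facing Enter: Fight gives -2, Limit price gives 7, Accommodate gives -1. Proposed Accommodate is not best — profitable deviation exists. ✗

No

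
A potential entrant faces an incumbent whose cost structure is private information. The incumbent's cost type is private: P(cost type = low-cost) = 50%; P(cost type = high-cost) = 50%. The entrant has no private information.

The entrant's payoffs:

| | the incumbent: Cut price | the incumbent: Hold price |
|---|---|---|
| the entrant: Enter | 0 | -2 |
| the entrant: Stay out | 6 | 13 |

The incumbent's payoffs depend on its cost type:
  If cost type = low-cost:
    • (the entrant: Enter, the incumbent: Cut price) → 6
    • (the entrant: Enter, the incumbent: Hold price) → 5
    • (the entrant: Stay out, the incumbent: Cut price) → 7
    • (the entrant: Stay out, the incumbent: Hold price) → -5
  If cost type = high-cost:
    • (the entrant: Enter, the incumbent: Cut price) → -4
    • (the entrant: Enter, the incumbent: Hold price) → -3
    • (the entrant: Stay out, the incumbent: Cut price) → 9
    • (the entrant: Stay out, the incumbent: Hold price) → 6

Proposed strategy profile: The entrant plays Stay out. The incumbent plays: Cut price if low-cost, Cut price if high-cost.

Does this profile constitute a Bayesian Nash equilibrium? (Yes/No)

Yes

The entrant plays Stay out: E[Stay out] = 0.5·(6) + 0.5·(6) = 6; E[Enter] = 0. Best-responding. ✓
The incumbent (cost type low-cost), facing Stay out: Cut price gives 7, Hold price gives -5. Proposed Cut price is best. ✓
The incumbent (cost type high-cost), facing Stay out: Cut price gives 9, Hold price gives 6. Proposed Cut price is best. ✓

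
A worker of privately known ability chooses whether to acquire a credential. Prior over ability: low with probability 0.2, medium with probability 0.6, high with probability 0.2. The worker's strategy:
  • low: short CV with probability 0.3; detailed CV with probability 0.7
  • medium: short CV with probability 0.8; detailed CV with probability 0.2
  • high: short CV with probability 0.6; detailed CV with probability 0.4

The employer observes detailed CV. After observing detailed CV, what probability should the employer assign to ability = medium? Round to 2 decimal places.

0.35

P(detailed CV) = 0.2·0.7 + 0.6·0.2 + 0.2·0.4 = 0.34
P(medium | detailed CV) = (0.6·0.2) / 0.34 = 0.12 / 0.34 = 0.352941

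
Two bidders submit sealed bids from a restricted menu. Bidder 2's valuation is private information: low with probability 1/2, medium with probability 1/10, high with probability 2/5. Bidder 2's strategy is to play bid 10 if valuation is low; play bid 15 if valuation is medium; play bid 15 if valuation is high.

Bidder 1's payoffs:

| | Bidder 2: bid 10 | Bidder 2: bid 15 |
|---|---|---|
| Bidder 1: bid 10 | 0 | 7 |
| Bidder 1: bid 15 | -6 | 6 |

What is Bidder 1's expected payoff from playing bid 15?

E[bid 15] = 1/2·(-6) + 1/10·6 + 2/5·6 = (-3) + 3/5 + 12/5 = 0

0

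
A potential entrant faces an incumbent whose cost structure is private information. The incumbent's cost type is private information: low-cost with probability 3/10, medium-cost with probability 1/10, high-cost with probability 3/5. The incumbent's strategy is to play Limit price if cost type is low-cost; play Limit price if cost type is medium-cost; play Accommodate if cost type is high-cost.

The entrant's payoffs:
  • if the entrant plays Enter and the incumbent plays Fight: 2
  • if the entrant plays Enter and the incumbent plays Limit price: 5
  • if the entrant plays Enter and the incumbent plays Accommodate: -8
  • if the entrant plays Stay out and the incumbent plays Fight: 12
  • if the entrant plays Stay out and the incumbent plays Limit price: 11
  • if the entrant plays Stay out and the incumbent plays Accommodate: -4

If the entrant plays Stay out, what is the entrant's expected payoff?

2

Take the expectation over the incumbent's cost type, weighting each type's action by its prior probability.
E[Stay out] = 3/10·11 + 1/10·11 + 3/5·(-4) = 33/10 + 11/10 + (-12/5) = 2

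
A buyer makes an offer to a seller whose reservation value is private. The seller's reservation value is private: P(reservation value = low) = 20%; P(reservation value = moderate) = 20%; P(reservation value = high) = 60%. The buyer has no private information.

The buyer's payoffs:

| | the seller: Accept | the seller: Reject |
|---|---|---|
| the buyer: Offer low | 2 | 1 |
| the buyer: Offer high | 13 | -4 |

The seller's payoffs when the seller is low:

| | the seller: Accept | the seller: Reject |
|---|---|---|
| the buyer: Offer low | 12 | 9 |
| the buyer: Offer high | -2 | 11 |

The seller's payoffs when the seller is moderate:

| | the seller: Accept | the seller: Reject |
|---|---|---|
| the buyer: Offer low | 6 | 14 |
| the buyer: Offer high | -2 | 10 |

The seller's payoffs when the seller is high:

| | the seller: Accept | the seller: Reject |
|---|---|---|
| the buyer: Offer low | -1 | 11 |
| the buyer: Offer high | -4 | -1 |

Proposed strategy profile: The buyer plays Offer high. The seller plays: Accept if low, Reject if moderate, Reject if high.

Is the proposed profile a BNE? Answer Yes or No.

The buyer plays Offer high: E[Offer high] = 0.2·(13) + 0.2·(-4) + 0.6·(-4) = -0.6; E[Offer low] = 1.2. Not best-responding. ✗
The seller (reservation value low), facing Offer high: Accept gives -2, Reject gives 11. Proposed Accept is not best — profitable deviation exists. ✗
The seller (reservation value moderate), facing Offer high: Accept gives -2, Reject gives 10. Proposed Reject is best. ✓
The seller (reservation value high), facing Offer high: Accept gives -4, Reject gives -1. Proposed Reject is best. ✓

No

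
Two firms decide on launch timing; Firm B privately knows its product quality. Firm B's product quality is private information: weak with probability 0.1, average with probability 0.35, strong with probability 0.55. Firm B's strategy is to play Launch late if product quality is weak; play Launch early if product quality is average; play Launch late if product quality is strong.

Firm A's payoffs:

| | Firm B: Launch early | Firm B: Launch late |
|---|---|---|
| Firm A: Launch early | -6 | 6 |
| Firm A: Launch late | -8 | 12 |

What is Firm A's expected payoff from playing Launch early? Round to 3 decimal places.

1.800

Take the expectation over Firm B's product quality, weighting each type's action by its prior probability.
E[Launch early] = 0.1·6 + 0.35·(-6) + 0.55·6 = 0.6 + (-2.1) + 3.3 = 1.8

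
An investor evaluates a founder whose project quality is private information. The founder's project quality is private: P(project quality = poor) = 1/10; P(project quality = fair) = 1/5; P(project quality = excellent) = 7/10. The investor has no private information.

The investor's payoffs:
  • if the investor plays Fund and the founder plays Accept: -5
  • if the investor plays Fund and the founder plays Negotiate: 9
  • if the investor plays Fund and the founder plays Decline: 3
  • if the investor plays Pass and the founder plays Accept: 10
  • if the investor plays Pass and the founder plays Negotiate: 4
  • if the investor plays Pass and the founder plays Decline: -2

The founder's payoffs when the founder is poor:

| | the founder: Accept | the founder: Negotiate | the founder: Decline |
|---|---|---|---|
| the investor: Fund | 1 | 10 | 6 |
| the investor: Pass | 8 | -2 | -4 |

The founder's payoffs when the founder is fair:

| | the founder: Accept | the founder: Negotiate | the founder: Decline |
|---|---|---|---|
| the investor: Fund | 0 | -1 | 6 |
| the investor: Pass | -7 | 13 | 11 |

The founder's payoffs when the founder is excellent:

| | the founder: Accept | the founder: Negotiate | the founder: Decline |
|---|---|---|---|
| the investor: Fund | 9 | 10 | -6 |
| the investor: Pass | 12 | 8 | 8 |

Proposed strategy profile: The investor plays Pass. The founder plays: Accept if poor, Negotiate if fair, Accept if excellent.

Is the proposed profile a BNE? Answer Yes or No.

The investor plays Pass: E[Pass] = 1/10·(10) + 1/5·(4) + 7/10·(10) = 44/5; E[Fund] = -11/5. Best-responding. ✓
The founder (project quality poor), facing Pass: Accept gives 8, Negotiate gives -2, Decline gives -4. Proposed Accept is best. ✓
The founder (project quality fair), facing Pass: Accept gives -7, Negotiate gives 13, Decline gives 11. Proposed Negotiate is best. ✓
The founder (project quality excellent), facing Pass: Accept gives 12, Negotiate gives 8, Decline gives 8. Proposed Accept is best. ✓

Yes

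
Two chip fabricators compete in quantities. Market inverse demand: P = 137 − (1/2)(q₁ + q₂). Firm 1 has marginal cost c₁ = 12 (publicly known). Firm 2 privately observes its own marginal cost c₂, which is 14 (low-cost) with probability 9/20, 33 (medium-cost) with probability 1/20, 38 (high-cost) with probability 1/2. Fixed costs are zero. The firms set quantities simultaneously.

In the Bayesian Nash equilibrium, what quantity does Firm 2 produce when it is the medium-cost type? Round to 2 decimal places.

57.35

Firm 2 with cost c maximizes (137 − (1/2)(q₁+q₂) − c)·q₂, giving q₂(c) = (137 − c − (1/2)q₁).
E[c₂] = 9/20·14 + 1/20·33 + 1/2·38 = 26.95
Firm 1's FOC against E[q₂] yields q₁ = (137 − 2·12 + E[c₂])/(3/2) = (137 − 24 + 26.95)/(3/2) = 93.3.
q₂(medium-cost) = (137 − 33 − (1/2)·93.3) = 57.35.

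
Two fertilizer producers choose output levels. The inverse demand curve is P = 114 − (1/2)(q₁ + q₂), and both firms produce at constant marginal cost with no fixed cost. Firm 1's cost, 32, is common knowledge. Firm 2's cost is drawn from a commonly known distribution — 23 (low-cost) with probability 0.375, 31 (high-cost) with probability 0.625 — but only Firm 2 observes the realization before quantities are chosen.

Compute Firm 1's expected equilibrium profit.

1352

Each type of Firm 2 best-responds to q₁; Firm 1 best-responds to the expected q₂ over Firm 2's types.
Firm 2 with cost c maximizes (114 − (1/2)(q₁+q₂) − c)·q₂, giving q₂(c) = (114 − c − (1/2)q₁).
E[c₂] = 0.375·23 + 0.625·31 = 28
Firm 1's FOC against E[q₂] yields q₁ = (114 − 2·32 + E[c₂])/(3/2) = (114 − 64 + 28)/(3/2) = 52.
E[P] = 114 − (1/2)·(q₁ + E[q₂]) = 58; Firm 1's expected profit = (E[P] − 32)·q₁ = (58 − 32)·52 = 1352.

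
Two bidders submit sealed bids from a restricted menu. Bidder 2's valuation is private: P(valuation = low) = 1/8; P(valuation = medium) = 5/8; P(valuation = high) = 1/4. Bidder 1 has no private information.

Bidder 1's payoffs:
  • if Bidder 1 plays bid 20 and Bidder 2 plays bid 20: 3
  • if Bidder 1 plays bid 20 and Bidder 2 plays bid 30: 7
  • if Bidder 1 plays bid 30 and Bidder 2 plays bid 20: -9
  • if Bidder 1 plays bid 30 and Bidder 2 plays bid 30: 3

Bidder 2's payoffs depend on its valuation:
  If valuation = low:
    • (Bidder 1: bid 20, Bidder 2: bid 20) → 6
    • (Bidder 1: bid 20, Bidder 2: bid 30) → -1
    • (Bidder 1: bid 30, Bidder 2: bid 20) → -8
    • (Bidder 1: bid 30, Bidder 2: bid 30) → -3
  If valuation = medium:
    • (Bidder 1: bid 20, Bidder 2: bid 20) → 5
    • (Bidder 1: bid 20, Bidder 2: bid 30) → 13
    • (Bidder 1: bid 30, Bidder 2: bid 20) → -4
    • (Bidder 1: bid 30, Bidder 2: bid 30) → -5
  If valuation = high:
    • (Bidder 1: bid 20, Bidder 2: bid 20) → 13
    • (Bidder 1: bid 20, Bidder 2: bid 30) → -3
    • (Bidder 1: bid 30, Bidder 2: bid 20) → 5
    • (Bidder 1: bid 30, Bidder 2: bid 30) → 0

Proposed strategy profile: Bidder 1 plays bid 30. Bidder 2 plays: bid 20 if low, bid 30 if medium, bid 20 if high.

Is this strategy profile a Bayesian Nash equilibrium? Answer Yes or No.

No

A profile is a BNE iff every type of every player is best-responding given beliefs about the other side.
Bidder 1 plays bid 30: E[bid 30] = 1/8·(-9) + 5/8·(3) + 1/4·(-9) = -3/2; E[bid 20] = 11/2. Not best-responding. ✗
Bidder 2 (valuation low), facing bid 30: bid 20 gives -8, bid 30 gives -3. Proposed bid 20 is not best — profitable deviation exists. ✗
Bidder 2 (valuation medium), facing bid 30: bid 20 gives -4, bid 30 gives -5. Proposed bid 30 is not best — profitable deviation exists. ✗
Bidder 2 (valuation high), facing bid 30: bid 20 gives 5, bid 30 gives 0. Proposed bid 20 is best. ✓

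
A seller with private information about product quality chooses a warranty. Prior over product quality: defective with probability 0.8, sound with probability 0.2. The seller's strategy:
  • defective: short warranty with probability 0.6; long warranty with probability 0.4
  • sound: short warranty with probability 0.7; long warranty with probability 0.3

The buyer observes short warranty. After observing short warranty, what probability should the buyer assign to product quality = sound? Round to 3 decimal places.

P(short warranty) = 0.8·0.6 + 0.2·0.7 = 0.62
P(sound | short warranty) = (0.2·0.7) / 0.62 = 0.14 / 0.62 = 0.225806

0.226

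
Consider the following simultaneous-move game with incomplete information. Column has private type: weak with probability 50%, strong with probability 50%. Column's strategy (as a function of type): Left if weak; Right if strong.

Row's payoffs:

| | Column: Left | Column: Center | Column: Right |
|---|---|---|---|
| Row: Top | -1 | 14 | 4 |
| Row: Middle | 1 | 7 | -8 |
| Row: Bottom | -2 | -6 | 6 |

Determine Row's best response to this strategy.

Compute Row's expected payoff for each action, taking the expectation over Column's type.
E[Top] = 0.5·(-1) + 0.5·(4) = 1.5
E[Middle] = 0.5·(1) + 0.5·(-8) = -3.5
E[Bottom] = 0.5·(-2) + 0.5·(6) = 2
Best response: Bottom (2 is the largest).

Bottom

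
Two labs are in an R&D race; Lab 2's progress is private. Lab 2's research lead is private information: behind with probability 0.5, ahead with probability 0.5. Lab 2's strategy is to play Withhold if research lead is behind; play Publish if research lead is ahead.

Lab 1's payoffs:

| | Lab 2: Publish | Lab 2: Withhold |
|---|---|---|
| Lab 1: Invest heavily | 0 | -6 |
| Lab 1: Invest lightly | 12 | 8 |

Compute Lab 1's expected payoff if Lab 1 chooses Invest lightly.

Take the expectation over Lab 2's research lead, weighting each type's action by its prior probability.
E[Invest lightly] = 0.5·8 + 0.5·12 = 4 + 6 = 10

10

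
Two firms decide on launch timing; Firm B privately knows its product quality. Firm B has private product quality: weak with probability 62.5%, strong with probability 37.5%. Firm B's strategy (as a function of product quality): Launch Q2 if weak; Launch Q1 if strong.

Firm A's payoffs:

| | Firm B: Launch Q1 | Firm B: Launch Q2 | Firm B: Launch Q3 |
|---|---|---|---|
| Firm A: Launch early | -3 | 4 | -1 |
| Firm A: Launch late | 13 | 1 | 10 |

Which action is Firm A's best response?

E[Launch early] = 0.625·(4) + 0.375·(-3) = 1.375
E[Launch late] = 0.625·(1) + 0.375·(13) = 5.5
Best response: Launch late (5.5 is the largest).

Launch late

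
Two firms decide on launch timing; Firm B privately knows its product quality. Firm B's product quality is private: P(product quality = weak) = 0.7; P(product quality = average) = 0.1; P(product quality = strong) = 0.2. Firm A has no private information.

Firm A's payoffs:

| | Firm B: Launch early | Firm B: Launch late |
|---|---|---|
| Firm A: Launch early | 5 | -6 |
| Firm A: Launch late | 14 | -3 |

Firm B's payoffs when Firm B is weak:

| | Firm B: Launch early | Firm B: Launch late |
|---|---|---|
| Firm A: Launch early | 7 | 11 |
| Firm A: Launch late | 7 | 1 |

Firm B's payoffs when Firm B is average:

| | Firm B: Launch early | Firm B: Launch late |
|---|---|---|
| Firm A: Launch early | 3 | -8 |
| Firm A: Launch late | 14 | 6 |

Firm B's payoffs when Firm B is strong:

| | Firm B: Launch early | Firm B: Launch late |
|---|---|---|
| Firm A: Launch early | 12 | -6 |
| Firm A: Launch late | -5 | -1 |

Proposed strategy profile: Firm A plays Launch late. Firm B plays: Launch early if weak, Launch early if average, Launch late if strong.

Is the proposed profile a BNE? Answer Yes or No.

Yes

Firm A plays Launch late: E[Launch late] = 0.7·(14) + 0.1·(14) + 0.2·(-3) = 10.6; E[Launch early] = 2.8. Best-responding. ✓
Firm B (product quality weak), facing Launch late: Launch early gives 7, Launch late gives 1. Proposed Launch early is best. ✓
Firm B (product quality average), facing Launch late: Launch early gives 14, Launch late gives 6. Proposed Launch early is best. ✓
Firm B (product quality strong), facing Launch late: Launch early gives -5, Launch late gives -1. Proposed Launch late is best. ✓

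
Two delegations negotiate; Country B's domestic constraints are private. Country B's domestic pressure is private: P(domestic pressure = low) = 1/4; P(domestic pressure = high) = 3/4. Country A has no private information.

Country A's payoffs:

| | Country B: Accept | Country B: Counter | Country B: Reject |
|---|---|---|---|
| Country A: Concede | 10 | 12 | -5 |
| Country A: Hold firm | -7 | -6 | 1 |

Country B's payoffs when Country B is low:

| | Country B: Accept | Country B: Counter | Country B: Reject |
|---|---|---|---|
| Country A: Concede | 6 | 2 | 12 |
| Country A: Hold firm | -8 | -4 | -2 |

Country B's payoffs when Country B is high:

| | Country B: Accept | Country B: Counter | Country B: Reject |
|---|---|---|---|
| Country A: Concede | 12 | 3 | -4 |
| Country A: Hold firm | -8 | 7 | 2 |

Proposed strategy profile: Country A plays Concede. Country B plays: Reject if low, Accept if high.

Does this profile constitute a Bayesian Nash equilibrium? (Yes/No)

Country A plays Concede: E[Concede] = 1/4·(-5) + 3/4·(10) = 25/4; E[Hold firm] = -5. Best-responding. ✓
Country B (domestic pressure low), facing Concede: Accept gives 6, Counter gives 2, Reject gives 12. Proposed Reject is best. ✓
Country B (domestic pressure high), facing Concede: Accept gives 12, Counter gives 3, Reject gives -4. Proposed Accept is best. ✓

Yes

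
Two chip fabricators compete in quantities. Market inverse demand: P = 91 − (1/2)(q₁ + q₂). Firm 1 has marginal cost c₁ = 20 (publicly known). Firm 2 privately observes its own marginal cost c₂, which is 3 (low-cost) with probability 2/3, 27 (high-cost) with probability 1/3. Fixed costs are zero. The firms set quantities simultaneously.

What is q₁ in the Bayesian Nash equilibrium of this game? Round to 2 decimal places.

Firm 2 with cost c maximizes (91 − (1/2)(q₁+q₂) − c)·q₂, giving q₂(c) = (91 − c − (1/2)q₁).
E[c₂] = 2/3·3 + 1/3·27 = 11
Firm 1's FOC against E[q₂] yields q₁ = (91 − 2·20 + E[c₂])/(3/2) = (91 − 40 + 11)/(3/2) = 41.3333.

41.33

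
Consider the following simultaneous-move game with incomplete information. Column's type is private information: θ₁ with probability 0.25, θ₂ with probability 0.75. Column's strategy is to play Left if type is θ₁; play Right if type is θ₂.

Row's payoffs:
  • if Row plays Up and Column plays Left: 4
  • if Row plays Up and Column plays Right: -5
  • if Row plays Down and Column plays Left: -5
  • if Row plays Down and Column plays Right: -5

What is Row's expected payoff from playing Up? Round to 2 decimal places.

E[Up] = 0.25·4 + 0.75·(-5) = 1 + (-3.75) = -2.75

-2.75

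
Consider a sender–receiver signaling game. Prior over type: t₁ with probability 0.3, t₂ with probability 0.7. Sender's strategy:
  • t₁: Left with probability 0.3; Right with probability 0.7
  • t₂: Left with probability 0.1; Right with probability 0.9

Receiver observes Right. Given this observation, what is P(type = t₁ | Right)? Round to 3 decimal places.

P(Right) = 0.3·0.7 + 0.7·0.9 = 0.84
P(t₁ | Right) = (0.3·0.7) / 0.84 = 0.21 / 0.84 = 0.25

0.250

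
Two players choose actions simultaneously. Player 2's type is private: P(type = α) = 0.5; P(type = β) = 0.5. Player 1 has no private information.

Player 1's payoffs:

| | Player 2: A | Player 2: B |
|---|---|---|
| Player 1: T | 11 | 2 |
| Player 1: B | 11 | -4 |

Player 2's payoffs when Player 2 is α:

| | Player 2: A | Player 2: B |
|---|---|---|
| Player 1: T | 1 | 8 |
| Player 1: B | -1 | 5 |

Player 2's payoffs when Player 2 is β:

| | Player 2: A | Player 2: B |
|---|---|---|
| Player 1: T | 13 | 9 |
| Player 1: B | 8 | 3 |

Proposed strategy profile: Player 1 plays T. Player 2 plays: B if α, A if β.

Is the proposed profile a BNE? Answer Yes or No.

Player 1 plays T: E[T] = 0.5·(2) + 0.5·(11) = 6.5; E[B] = 3.5. Best-responding. ✓
Player 2 (type α), facing T: A gives 1, B gives 8. Proposed B is best. ✓
Player 2 (type β), facing T: A gives 13, B gives 9. Proposed A is best. ✓

Yes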